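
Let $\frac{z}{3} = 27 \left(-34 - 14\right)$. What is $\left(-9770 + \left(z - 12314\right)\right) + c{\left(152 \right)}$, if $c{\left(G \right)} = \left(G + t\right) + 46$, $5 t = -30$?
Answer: $-25780$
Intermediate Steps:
$t = -6$ ($t = \frac{1}{5} \left(-30\right) = -6$)
$z = -3888$ ($z = 3 \cdot 27 \left(-34 - 14\right) = 3 \cdot 27 \left(-48\right) = 3 \left(-1296\right) = -3888$)
$c{\left(G \right)} = 40 + G$ ($c{\left(G \right)} = \left(G - 6\right) + 46 = \left(-6 + G\right) + 46 = 40 + G$)
$\left(-9770 + \left(z - 12314\right)\right) + c{\left(152 \right)} = \left(-9770 - 16202\right) + \left(40 + 152\right) = \left(-9770 - 16202\right) + 192 = -25972 + 192 = -25780$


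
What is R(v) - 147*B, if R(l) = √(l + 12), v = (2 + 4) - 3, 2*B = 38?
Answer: -2793 + √15 ≈ -2789.1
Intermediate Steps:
B = 19 (B = (½)*38 = 19)
v = 3 (v = 6 - 3 = 3)
R(l) = √(12 + l)
R(v) - 147*B = √(12 + 3) - 147*19 = √15 - 2793 = -2793 + √15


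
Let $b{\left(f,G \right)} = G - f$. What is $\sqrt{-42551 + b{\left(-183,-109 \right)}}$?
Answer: $i \sqrt{42477} \approx 206.1 i$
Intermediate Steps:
$\sqrt{-42551 + b{\left(-183,-109 \right)}} = \sqrt{-42551 - -74} = \sqrt{-42551 + \left(-109 + 183\right)} = \sqrt{-42551 + 74} = \sqrt{-42477} = i \sqrt{42477}$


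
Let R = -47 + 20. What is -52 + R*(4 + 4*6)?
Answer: -808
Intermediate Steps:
R = -27
-52 + R*(4 + 4*6) = -52 - 27*(4 + 4*6) = -52 - 27*(4 + 24) = -52 - 27*28 = -52 - 756 = -808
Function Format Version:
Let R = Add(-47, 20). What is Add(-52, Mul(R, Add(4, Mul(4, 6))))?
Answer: -808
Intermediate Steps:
R = -27
Add(-52, Mul(R, Add(4, Mul(4, 6)))) = Add(-52, Mul(-27, Add(4, Mul(4, 6)))) = Add(-52, Mul(-27, Add(4, 24))) = Add(-52, Mul(-27, 28)) = Add(-52, -756) = -808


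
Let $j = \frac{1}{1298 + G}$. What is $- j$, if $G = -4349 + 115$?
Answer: $\frac{1}{2936} \approx 0.0003406$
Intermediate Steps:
$G = -4234$
$j = - \frac{1}{2936}$ ($j = \frac{1}{1298 - 4234} = \frac{1}{-2936} = - \frac{1}{2936} \approx -0.0003406$)
$- j = \left(-1\right) \left(- \frac{1}{2936}\right) = \frac{1}{2936}$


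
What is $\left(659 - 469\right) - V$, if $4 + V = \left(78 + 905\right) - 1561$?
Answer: $772$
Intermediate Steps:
$V = -582$ ($V = -4 + \left(\left(78 + 905\right) - 1561\right) = -4 + \left(983 - 1561\right) = -4 - 578 = -582$)
$\left(659 - 469\right) - V = \left(659 - 469\right) - -582 = 190 + 582 = 772$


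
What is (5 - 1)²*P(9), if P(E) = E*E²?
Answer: 11664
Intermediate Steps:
P(E) = E³
(5 - 1)²*P(9) = (5 - 1)²*9³ = 4²*729 = 16*729 = 11664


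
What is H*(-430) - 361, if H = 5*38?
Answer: -82061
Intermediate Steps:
H = 190
H*(-430) - 361 = 190*(-430) - 361 = -81700 - 361 = -82061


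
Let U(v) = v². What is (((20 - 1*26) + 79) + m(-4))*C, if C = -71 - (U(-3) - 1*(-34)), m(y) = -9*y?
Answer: -12426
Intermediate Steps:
C = -114 (C = -71 - ((-3)² - 1*(-34)) = -71 - (9 + 34) = -71 - 1*43 = -71 - 43 = -114)
(((20 - 1*26) + 79) + m(-4))*C = (((20 - 1*26) + 79) - 9*(-4))*(-114) = (((20 - 26) + 79) + 36)*(-114) = ((-6 + 79) + 36)*(-114) = (73 + 36)*(-114) = 109*(-114) = -12426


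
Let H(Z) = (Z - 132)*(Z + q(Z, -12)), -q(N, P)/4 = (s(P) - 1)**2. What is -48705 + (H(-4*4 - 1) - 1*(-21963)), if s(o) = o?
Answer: 76515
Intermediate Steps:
q(N, P) = -4*(-1 + P)**2 (q(N, P) = -4*(P - 1)**2 = -4*(-1 + P)**2)
H(Z) = (-676 + Z)*(-132 + Z) (H(Z) = (Z - 132)*(Z - 4*(-1 - 12)**2) = (-132 + Z)*(Z - 4*(-13)**2) = (-132 + Z)*(Z - 4*169) = (-132 + Z)*(Z - 676) = (-132 + Z)*(-676 + Z) = (-676 + Z)*(-132 + Z))
-48705 + (H(-4*4 - 1) - 1*(-21963)) = -48705 + ((89232 + (-4*4 - 1)**2 - 808*(-4*4 - 1)) - 1*(-21963)) = -48705 + ((89232 + (-16 - 1)**2 - 808*(-16 - 1)) + 21963) = -48705 + ((89232 + (-17)**2 - 808*(-17)) + 21963) = -48705 + ((89232 + 289 + 13736) + 21963) = -48705 + (103257 + 21963) = -48705 + 125220 = 76515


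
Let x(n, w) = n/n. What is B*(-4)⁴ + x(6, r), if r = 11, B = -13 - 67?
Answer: -20479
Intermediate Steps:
B = -80
x(n, w) = 1
B*(-4)⁴ + x(6, r) = -80*(-4)⁴ + 1 = -80*256 + 1 = -20480 + 1 = -20479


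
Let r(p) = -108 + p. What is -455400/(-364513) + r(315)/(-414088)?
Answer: 188500221009/150940459144 ≈ 1.2488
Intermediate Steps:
-455400/(-364513) + r(315)/(-414088) = -455400/(-364513) + (-108 + 315)/(-414088) = -455400*(-1/364513) + 207*(-1/414088) = 455400/364513 - 207/414088 = 188500221009/150940459144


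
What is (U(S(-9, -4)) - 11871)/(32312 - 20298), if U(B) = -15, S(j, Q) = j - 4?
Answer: -5943/6007 ≈ -0.98935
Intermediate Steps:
S(j, Q) = -4 + j
(U(S(-9, -4)) - 11871)/(32312 - 20298) = (-15 - 11871)/(32312 - 20298) = -11886/12014 = -11886*1/12014 = -5943/6007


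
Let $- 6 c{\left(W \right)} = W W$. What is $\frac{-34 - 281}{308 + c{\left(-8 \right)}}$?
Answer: $- \frac{945}{892} \approx -1.0594$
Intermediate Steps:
$c{\left(W \right)} = - \frac{W^{2}}{6}$ ($c{\left(W \right)} = - \frac{W W}{6} = - \frac{W^{2}}{6}$)
$\frac{-34 - 281}{308 + c{\left(-8 \right)}} = \frac{-34 - 281}{308 - \frac{\left(-8\right)^{2}}{6}} = - \frac{315}{308 - \frac{32}{3}} = - \frac{315}{\frac{892}{3}} = \left(-315\right) \frac{3}{892} = - \frac{945}{892}$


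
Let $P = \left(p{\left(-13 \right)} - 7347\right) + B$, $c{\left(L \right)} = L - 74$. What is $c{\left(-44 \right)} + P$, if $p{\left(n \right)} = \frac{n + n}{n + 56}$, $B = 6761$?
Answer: $- \frac{30298}{43} \approx -704.6$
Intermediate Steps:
$p{\left(n \right)} = \frac{2 n}{56 + n}$
$c{\left(L \right)} = -74 + L$ ($c{\left(L \right)} = L - 74 = -74 + L$)
$P = - \frac{25224}{43}$ ($P = \left(2 \left(-13\right) \frac{1}{56 - 13} - 7347\right) + 6761 = \left(2 \left(-13\right) \frac{1}{43} - 7347\right) + 6761 = \left(- \frac{26}{43} - 7347\right) + 6761 = - \frac{315947}{43} + 6761 = - \frac{25224}{43} \approx -586.6$)
$c{\left(-44 \right)} + P = \left(-74 - 44\right) - \frac{25224}{43} = -118 - \frac{25224}{43} = - \frac{30298}{43}$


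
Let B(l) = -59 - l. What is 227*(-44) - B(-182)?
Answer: -10111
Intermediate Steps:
227*(-44) - B(-182) = 227*(-44) - (-59 - 1*(-182)) = -9988 - (-59 + 182) = -9988 - 1*123 = -9988 - 123 = -10111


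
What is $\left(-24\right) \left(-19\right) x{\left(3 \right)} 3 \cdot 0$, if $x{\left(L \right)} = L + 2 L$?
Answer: $0$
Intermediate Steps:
$x{\left(L \right)} = 3 L$
$\left(-24\right) \left(-19\right) x{\left(3 \right)} 3 \cdot 0 = \left(-24\right) \left(-19\right) 3 \cdot 3 \cdot 3 \cdot 0 = 456 \cdot 9 \cdot 3 \cdot 0 = 456 \cdot 27 \cdot 0 = 456 \cdot 0 = 0$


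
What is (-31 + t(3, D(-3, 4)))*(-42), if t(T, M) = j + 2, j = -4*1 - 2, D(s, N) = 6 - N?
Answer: 1470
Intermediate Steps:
j = -6 (j = -4 - 2 = -6)
t(T, M) = -4 (t(T, M) = -6 + 2 = -4)
(-31 + t(3, D(-3, 4)))*(-42) = (-31 - 4)*(-42) = -35*(-42) = 1470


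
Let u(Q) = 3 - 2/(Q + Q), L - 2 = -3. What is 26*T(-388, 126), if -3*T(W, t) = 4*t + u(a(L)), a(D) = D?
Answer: -13208/3 ≈ -4402.7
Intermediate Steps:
L = -1 (L = 2 - 3 = -1)
u(Q) = 3 - 1/Q (u(Q) = 3 - 2/(2*Q) = 3 + (1/(2*Q))*(-2) = 3 - 1/Q)
T(W, t) = -4/3 - 4*t/3 (T(W, t) = -(4*t + (3 - 1/(-1)))/3 = -(4*t + (3 - 1*(-1)))/3 = -(4*t + (3 + 1))/3 = -(4*t + 4)/3 = -(4 + 4*t)/3 = -4/3 - 4*t/3)
26*T(-388, 126) = 26*(-4/3 - 4/3*126) = 26*(-4/3 - 168) = 26*(-508/3) = -13208/3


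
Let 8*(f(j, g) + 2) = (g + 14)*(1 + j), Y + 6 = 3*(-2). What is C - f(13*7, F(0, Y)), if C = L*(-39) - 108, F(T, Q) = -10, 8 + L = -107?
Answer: 4333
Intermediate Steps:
L = -115 (L = -8 - 107 = -115)
Y = -12 (Y = -6 + 3*(-2) = -6 - 6 = -12)
f(j, g) = -2 + (1 + j)*(14 + g)/8 (f(j, g) = -2 + ((g + 14)*(1 + j))/8 = -2 + ((14 + g)*(1 + j))/8 = -2 + ((1 + j)*(14 + g))/8 = -2 + (1 + j)*(14 + g)/8)
C = 4377 (C = -115*(-39) - 108 = 4485 - 108 = 4377)
C - f(13*7, F(0, Y)) = 4377 - (-1/4 + (1/8)*(-10) + 7*(13*7)/4 + (1/8)*(-10)*(13*7)) = 4377 - (-1/4 - 5/4 + (7/4)*91 + (1/8)*(-10)*91) = 4377 - (-1/4 - 5/4 + 637/4 - 455/4) = 4377 - 1*44 = 4377 - 44 = 4333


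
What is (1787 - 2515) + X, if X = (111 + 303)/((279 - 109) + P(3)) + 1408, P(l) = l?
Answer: 118054/173 ≈ 682.39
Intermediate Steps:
X = 243998/173 (X = (111 + 303)/((279 - 109) + 3) + 1408 = 414/(170 + 3) + 1408 = 414/173 + 1408 = 243998/173 ≈ 1410.4)
(1787 - 2515) + X = (1787 - 2515) + 243998/173 = -728 + 243998/173 = 118054/173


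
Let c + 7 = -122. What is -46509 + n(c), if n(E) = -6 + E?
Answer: -46644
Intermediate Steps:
c = -129 (c = -7 - 122 = -129)
-46509 + n(c) = -46509 + (-6 - 129) = -46509 - 135 = -46644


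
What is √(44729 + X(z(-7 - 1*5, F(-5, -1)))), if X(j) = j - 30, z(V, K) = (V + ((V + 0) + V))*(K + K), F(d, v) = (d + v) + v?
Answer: √45203 ≈ 212.61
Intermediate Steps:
F(d, v) = d + 2*v
z(V, K) = 6*K*V (z(V, K) = (V + (V + V))*(2*K) = (V + 2*V)*(2*K) = (3*V)*(2*K) = 6*K*V)
X(j) = -30 + j
√(44729 + X(z(-7 - 1*5, F(-5, -1)))) = √(44729 + (-30 + 6*(-5 + 2*(-1))*(-7 - 1*5))) = √(44729 + (-30 + 6*(-5 - 2)*(-7 - 5))) = √(44729 + (-30 + 6*(-7)*(-12))) = √(44729 + (-30 + 504)) = √(44729 + 474) = √45203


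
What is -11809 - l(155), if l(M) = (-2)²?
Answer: -11813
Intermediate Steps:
l(M) = 4
-11809 - l(155) = -11809 - 1*4 = -11809 - 4 = -11813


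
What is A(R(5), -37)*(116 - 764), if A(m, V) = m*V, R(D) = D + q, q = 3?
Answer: 191808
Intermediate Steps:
R(D) = 3 + D (R(D) = D + 3 = 3 + D)
A(m, V) = V*m
A(R(5), -37)*(116 - 764) = (-37*(3 + 5))*(116 - 764) = -37*8*(-648) = -296*(-648) = 191808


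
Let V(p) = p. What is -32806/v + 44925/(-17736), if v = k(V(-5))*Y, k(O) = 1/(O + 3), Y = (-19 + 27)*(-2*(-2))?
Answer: 6053421/2956 ≈ 2047.8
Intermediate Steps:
Y = 32 (Y = 8*4 = 32)
k(O) = 1/(3 + O)
v = -16 (v = 32/(3 - 5) = 32/(-2) = -½*32 = -16)
-32806/v + 44925/(-17736) = -32806/(-16) + 44925/(-17736) = -32806*(-1/16) + 44925*(-1/17736) = 16403/8 - 14975/5912 = 6053421/2956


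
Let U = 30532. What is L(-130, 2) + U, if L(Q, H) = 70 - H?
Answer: 30600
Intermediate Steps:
L(-130, 2) + U = (70 - 1*2) + 30532 = (70 - 2) + 30532 = 68 + 30532 = 30600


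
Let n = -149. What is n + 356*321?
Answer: 114127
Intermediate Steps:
n + 356*321 = -149 + 356*321 = -149 + 114276 = 114127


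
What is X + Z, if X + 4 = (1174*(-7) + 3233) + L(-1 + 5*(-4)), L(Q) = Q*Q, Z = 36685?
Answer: 32137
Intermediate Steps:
L(Q) = Q²
X = -4548 (X = -4 + ((1174*(-7) + 3233) + (-1 + 5*(-4))²) = -4 + ((-8218 + 3233) + (-1 - 20)²) = -4 + (-4985 + (-21)²) = -4 + (-4985 + 441) = -4 - 4544 = -4548)
X + Z = -4548 + 36685 = 32137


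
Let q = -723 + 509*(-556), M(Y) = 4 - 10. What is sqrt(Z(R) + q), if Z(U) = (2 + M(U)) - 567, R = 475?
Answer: 7*I*sqrt(5802) ≈ 533.2*I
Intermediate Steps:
M(Y) = -6
Z(U) = -571 (Z(U) = (2 - 6) - 567 = -4 - 567 = -571)
q = -283727 (q = -723 - 283004 = -283727)
sqrt(Z(R) + q) = sqrt(-571 - 283727) = sqrt(-284298) = 7*I*sqrt(5802)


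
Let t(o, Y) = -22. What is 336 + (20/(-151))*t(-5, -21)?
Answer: 51176/151 ≈ 338.91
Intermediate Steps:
336 + (20/(-151))*t(-5, -21) = 336 + (20/(-151))*(-22) = 336 + (20*(-1/151))*(-22) = 336 - 20/151*(-22) = 336 + 440/151 = 51176/151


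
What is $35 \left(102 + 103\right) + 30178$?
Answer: $37353$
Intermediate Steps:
$35 \left(102 + 103\right) + 30178 = 35 \cdot 205 + 30178 = 7175 + 30178 = 37353$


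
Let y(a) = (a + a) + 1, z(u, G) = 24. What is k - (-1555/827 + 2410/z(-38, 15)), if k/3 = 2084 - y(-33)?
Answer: 63002153/9924 ≈ 6348.5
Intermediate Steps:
y(a) = 1 + 2*a (y(a) = 2*a + 1 = 1 + 2*a)
k = 6447 (k = 3*(2084 - (1 + 2*(-33))) = 3*(2084 - (1 - 66)) = 3*(2084 - 1*(-65)) = 3*(2084 + 65) = 3*2149 = 6447)
k - (-1555/827 + 2410/z(-38, 15)) = 6447 - (-1555/827 + 2410/24) = 6447 - (-1555*1/827 + 2410*(1/24)) = 6447 - (-1555/827 + 1205/12) = 6447 - 1*977875/9924 = 6447 - 977875/9924 = 63002153/9924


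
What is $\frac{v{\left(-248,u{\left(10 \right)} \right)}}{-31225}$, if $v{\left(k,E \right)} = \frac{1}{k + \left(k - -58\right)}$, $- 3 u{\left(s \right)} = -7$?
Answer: $\frac{1}{13676550} \approx 7.3118 \cdot 10^{-8}$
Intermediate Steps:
$u{\left(s \right)} = \frac{7}{3}$ ($u{\left(s \right)} = \left(- \frac{1}{3}\right) \left(-7\right) = \frac{7}{3}$)
$v{\left(k,E \right)} = \frac{1}{58 + 2 k}$ ($v{\left(k,E \right)} = \frac{1}{k + \left(k + 58\right)} = \frac{1}{k + \left(58 + k\right)} = \frac{1}{58 + 2 k}$)
$\frac{v{\left(-248,u{\left(10 \right)} \right)}}{-31225} = \frac{\frac{1}{2} \frac{1}{29 - 248}}{-31225} = \frac{1}{2 \left(-219\right)} \left(- \frac{1}{31225}\right) = \frac{1}{2} \left(- \frac{1}{219}\right) \left(- \frac{1}{31225}\right) = \left(- \frac{1}{438}\right) \left(- \frac{1}{31225}\right) = \frac{1}{13676550}$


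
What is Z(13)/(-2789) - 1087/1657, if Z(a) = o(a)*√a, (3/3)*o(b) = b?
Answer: -1087/1657 - 13*√13/2789 ≈ -0.67281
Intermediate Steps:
o(b) = b
Z(a) = a^(3/2) (Z(a) = a*√a = a^(3/2))
Z(13)/(-2789) - 1087/1657 = 13^(3/2)/(-2789) - 1087/1657 = (13*√13)*(-1/2789) - 1087*1/1657 = -13*√13/2789 - 1087/1657 = -1087/1657 - 13*√13/2789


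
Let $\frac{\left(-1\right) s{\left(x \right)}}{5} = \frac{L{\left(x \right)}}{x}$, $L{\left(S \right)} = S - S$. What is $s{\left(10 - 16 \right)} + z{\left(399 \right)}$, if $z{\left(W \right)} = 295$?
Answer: $295$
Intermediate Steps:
$L{\left(S \right)} = 0$
$s{\left(x \right)} = 0$ ($s{\left(x \right)} = - 5 \frac{0}{x} = \left(-5\right) 0 = 0$)
$s{\left(10 - 16 \right)} + z{\left(399 \right)} = 0 + 295 = 295$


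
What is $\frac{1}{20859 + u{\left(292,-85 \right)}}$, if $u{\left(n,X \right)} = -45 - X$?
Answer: $\frac{1}{20899} \approx 4.7849 \cdot 10^{-5}$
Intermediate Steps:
$\frac{1}{20859 + u{\left(292,-85 \right)}} = \frac{1}{20859 - -40} = \frac{1}{20859 + \left(-45 + 85\right)} = \frac{1}{20859 + 40} = \frac{1}{20899}$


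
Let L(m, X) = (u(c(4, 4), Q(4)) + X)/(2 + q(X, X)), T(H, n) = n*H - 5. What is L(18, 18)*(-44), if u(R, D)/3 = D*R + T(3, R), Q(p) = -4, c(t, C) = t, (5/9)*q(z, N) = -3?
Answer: -1980/17 ≈ -116.47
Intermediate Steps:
q(z, N) = -27/5 (q(z, N) = (9/5)*(-3) = -27/5)
T(H, n) = -5 + H*n (T(H, n) = H*n - 5 = -5 + H*n)
u(R, D) = -15 + 9*R + 3*D*R (u(R, D) = 3*(D*R + (-5 + 3*R)) = 3*(-5 + 3*R + D*R) = -15 + 9*R + 3*D*R)
L(m, X) = 135/17 - 5*X/17 (L(m, X) = ((-15 + 9*4 + 3*(-4)*4) + X)/(2 - 27/5) = ((-15 + 36 - 48) + X)/(-17/5) = (-27 + X)*(-5/17) = 135/17 - 5*X/17)
L(18, 18)*(-44) = (135/17 - 5/17*18)*(-44) = (135/17 - 90/17)*(-44) = (45/17)*(-44) = -1980/17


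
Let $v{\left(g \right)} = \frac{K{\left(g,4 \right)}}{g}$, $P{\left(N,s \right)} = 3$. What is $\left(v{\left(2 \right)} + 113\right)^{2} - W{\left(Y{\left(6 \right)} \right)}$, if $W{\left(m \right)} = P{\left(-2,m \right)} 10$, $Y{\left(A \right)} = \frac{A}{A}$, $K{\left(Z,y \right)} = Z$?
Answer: $12966$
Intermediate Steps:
$Y{\left(A \right)} = 1$
$v{\left(g \right)} = 1$ ($v{\left(g \right)} = \frac{g}{g} = 1$)
$W{\left(m \right)} = 30$ ($W{\left(m \right)} = 3 \cdot 10 = 30$)
$\left(v{\left(2 \right)} + 113\right)^{2} - W{\left(Y{\left(6 \right)} \right)} = \left(1 + 113\right)^{2} - 30 = 114^{2} - 30 = 12996 - 30 = 12966$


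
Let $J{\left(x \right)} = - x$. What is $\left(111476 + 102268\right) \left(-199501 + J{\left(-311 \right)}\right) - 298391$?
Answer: $-42575965751$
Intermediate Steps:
$\left(111476 + 102268\right) \left(-199501 + J{\left(-311 \right)}\right) - 298391 = \left(111476 + 102268\right) \left(-199501 - -311\right) - 298391 = 213744 \left(-199501 + 311\right) - 298391 = 213744 \left(-199190\right) - 298391 = -42575667360 - 298391 = -42575965751$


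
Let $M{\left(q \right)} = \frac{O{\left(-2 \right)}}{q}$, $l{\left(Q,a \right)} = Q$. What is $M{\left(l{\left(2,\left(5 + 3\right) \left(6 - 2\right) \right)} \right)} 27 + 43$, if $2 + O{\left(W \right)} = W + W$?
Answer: $-38$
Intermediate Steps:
$O{\left(W \right)} = -2 + 2 W$ ($O{\left(W \right)} = -2 + \left(W + W\right) = -2 + 2 W$)
$M{\left(q \right)} = - \frac{6}{q}$ ($M{\left(q \right)} = \frac{-2 + 2 \left(-2\right)}{q} = \frac{-2 - 4}{q} = - \frac{6}{q}$)
$M{\left(l{\left(2,\left(5 + 3\right) \left(6 - 2\right) \right)} \right)} 27 + 43 = - \frac{6}{2} \cdot 27 + 43 = \left(-6\right) \frac{1}{2} \cdot 27 + 43 = \left(-3\right) 27 + 43 = -81 + 43 = -38$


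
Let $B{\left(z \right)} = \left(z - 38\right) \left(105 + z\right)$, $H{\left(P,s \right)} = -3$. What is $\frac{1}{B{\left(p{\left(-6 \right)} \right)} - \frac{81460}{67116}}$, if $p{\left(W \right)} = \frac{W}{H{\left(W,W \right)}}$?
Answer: $- \frac{16779}{64653073} \approx -0.00025952$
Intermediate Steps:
$p{\left(W \right)} = - \frac{W}{3}$ ($p{\left(W \right)} = \frac{W}{-3} = W \left(- \frac{1}{3}\right) = - \frac{W}{3}$)
$B{\left(z \right)} = \left(-38 + z\right) \left(105 + z\right)$
$\frac{1}{B{\left(p{\left(-6 \right)} \right)} - \frac{81460}{67116}} = \frac{1}{\left(-3990 + \left(\left(- \frac{1}{3}\right) \left(-6\right)\right)^{2} + 67 \left(\left(- \frac{1}{3}\right) \left(-6\right)\right)\right) - \frac{81460}{67116}} = \frac{1}{\left(-3990 + 2^{2} + 67 \cdot 2\right) - \frac{20365}{16779}} = \frac{1}{\left(-3990 + 4 + 134\right) - \frac{20365}{16779}} = \frac{1}{-3852 - \frac{20365}{16779}} = \frac{1}{- \frac{64653073}{16779}} = - \frac{16779}{64653073}$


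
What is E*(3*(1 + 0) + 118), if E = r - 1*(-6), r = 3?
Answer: 1089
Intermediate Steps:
E = 9 (E = 3 - 1*(-6) = 3 + 6 = 9)
E*(3*(1 + 0) + 118) = 9*(3*(1 + 0) + 118) = 9*(3*1 + 118) = 9*(3 + 118) = 9*121 = 1089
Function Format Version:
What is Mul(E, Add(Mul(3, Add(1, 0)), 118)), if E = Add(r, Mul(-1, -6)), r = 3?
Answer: 1089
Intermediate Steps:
E = 9 (E = Add(3, Mul(-1, -6)) = Add(3, 6) = 9)
Mul(E, Add(Mul(3, Add(1, 0)), 118)) = Mul(9, Add(Mul(3, Add(1, 0)), 118)) = Mul(9, Add(Mul(3, 1), 118)) = Mul(9, Add(3, 118)) = Mul(9, 121) = 1089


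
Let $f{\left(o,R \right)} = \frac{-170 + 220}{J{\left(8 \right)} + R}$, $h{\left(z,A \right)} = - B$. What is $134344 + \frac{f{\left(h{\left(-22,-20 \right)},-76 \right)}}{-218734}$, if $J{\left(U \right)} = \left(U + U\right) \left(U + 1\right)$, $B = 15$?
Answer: $\frac{999110416839}{7436956} \approx 1.3434 \cdot 10^{5}$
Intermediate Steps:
$h{\left(z,A \right)} = -15$ ($h{\left(z,A \right)} = \left(-1\right) 15 = -15$)
$J{\left(U \right)} = 2 U \left(1 + U\right)$
$f{\left(o,R \right)} = \frac{50}{144 + R}$ ($f{\left(o,R \right)} = \frac{-170 + 220}{2 \cdot 8 \left(1 + 8\right) + R} = \frac{50}{2 \cdot 8 \cdot 9 + R} = \frac{50}{144 + R}$)
$134344 + \frac{f{\left(h{\left(-22,-20 \right)},-76 \right)}}{-218734} = 134344 + \frac{50 \frac{1}{144 - 76}}{-218734} = 134344 + \frac{50}{68} \left(- \frac{1}{218734}\right) = 134344 + 50 \cdot \frac{1}{68} \left(- \frac{1}{218734}\right) = 134344 + \frac{25}{34} \left(- \frac{1}{218734}\right) = 134344 - \frac{25}{7436956} = \frac{999110416839}{7436956}$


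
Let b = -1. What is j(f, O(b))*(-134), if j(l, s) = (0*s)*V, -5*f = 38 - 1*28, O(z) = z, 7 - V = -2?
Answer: 0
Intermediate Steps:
V = 9 (V = 7 - 1*(-2) = 7 + 2 = 9)
f = -2 (f = -(38 - 1*28)/5 = -(38 - 28)/5 = -1/5*10 = -2)
j(l, s) = 0 (j(l, s) = (0*s)*9 = 0*9 = 0)
j(f, O(b))*(-134) = 0*(-134) = 0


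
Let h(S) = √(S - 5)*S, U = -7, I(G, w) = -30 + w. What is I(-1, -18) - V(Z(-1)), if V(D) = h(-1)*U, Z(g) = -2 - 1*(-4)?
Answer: -48 - 7*I*√6 ≈ -48.0 - 17.146*I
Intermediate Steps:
Z(g) = 2 (Z(g) = -2 + 4 = 2)
h(S) = S*√(-5 + S) (h(S) = √(-5 + S)*S = S*√(-5 + S))
V(D) = 7*I*√6 (V(D) = -√(-5 - 1)*(-7) = -√(-6)*(-7) = -I*√6*(-7) = 7*I*√6)
I(-1, -18) - V(Z(-1)) = (-30 - 18) - 7*I*√6 = -48 - 7*I*√6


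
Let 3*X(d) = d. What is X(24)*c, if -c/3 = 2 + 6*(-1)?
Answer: 96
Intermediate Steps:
X(d) = d/3
c = 12 (c = -3*(2 + 6*(-1)) = -3*(2 - 6) = -3*(-4) = 12)
X(24)*c = ((⅓)*24)*12 = 8*12 = 96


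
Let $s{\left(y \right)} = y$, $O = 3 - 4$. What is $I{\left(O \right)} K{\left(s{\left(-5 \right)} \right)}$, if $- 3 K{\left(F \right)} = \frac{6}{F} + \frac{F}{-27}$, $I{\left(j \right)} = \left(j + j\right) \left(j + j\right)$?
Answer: $\frac{548}{405} \approx 1.3531$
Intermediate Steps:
$O = -1$ ($O = 3 - 4 = -1$)
$I{\left(j \right)} = 4 j^{2}$ ($I{\left(j \right)} = 2 j 2 j = 4 j^{2}$)
$K{\left(F \right)} = - \frac{2}{F} + \frac{F}{81}$ ($K{\left(F \right)} = - \frac{\frac{6}{F} + \frac{F}{-27}}{3} = - \frac{\frac{6}{F} + F \left(- \frac{1}{27}\right)}{3} = - \frac{\frac{6}{F} - \frac{F}{27}}{3} = - \frac{2}{F} + \frac{F}{81}$)
$I{\left(O \right)} K{\left(s{\left(-5 \right)} \right)} = 4 \left(-1\right)^{2} \left(- \frac{2}{-5} + \frac{1}{81} \left(-5\right)\right) = 4 \cdot 1 \left(\left(-2\right) \left(- \frac{1}{5}\right) - \frac{5}{81}\right) = 4 \left(\frac{2}{5} - \frac{5}{81}\right) = 4 \cdot \frac{137}{405} = \frac{548}{405}$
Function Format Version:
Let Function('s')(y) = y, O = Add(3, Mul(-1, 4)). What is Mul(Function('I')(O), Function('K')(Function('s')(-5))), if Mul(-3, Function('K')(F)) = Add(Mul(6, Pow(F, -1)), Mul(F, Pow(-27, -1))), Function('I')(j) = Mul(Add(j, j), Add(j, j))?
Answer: Rational(548, 405) ≈ 1.3531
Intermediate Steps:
O = -1 (O = Add(3, -4) = -1)
Function('I')(j) = Mul(4, Pow(j, 2)) (Function('I')(j) = Mul(Mul(2, j), Mul(2, j)) = Mul(4, Pow(j, 2)))
Function('K')(F) = Add(Mul(-2, Pow(F, -1)), Mul(Rational(1, 81), F)) (Function('K')(F) = Mul(Rational(-1, 3), Add(Mul(6, Pow(F, -1)), Mul(F, Pow(-27, -1)))) = Mul(Rational(-1, 3), Add(Mul(6, Pow(F, -1)), Mul(F, Rational(-1, 27)))) = Mul(Rational(-1, 3), Add(Mul(6, Pow(F, -1)), Mul(Rational(-1, 27), F))) = Add(Mul(-2, Pow(F, -1)), Mul(Rational(1, 81), F)))
Mul(Function('I')(O), Function('K')(Function('s')(-5))) = Mul(Mul(4, Pow(-1, 2)), Add(Mul(-2, Pow(-5, -1)), Mul(Rational(1, 81), -5))) = Mul(Mul(4, 1), Add(Mul(-2, Rational(-1, 5)), Rational(-5, 81))) = Mul(4, Add(Rational(2, 5), Rational(-5, 81))) = Mul(4, Rational(137, 405)) = Rational(548, 405)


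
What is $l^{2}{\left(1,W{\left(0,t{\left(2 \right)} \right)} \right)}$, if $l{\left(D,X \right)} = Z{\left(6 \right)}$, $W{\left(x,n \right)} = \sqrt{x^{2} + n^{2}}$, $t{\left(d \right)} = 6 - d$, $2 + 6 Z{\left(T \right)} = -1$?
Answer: $\frac{1}{4} \approx 0.25$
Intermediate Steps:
$Z{\left(T \right)} = - \frac{1}{2}$ ($Z{\left(T \right)} = - \frac{1}{3} + \frac{1}{6} \left(-1\right) = - \frac{1}{3} - \frac{1}{6} = - \frac{1}{2}$)
$W{\left(x,n \right)} = \sqrt{n^{2} + x^{2}}$
$l{\left(D,X \right)} = - \frac{1}{2}$
$l^{2}{\left(1,W{\left(0,t{\left(2 \right)} \right)} \right)} = \left(- \frac{1}{2}\right)^{2} = \frac{1}{4}$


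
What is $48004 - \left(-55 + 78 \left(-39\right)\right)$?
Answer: $51101$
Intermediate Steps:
$48004 - \left(-55 + 78 \left(-39\right)\right) = 48004 - \left(-55 - 3042\right) = 48004 - -3097 = 48004 + 3097 = 51101$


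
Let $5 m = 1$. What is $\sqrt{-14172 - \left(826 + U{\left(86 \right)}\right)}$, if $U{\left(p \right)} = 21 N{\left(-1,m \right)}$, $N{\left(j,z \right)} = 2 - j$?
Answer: $i \sqrt{15061} \approx 122.72 i$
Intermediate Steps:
$m = \frac{1}{5}$ ($m = \frac{1}{5} \cdot 1 = \frac{1}{5} \approx 0.2$)
$U{\left(p \right)} = 63$ ($U{\left(p \right)} = 21 \left(2 - -1\right) = 21 \left(2 + 1\right) = 21 \cdot 3 = 63$)
$\sqrt{-14172 - \left(826 + U{\left(86 \right)}\right)} = \sqrt{-14172 - 889} = \sqrt{-15061} = i \sqrt{15061}$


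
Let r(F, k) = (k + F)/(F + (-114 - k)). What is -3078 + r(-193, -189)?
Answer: -181411/59 ≈ -3074.8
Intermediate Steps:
r(F, k) = (F + k)/(-114 + F - k)
-3078 + r(-193, -189) = -3078 + (-1*(-193) - 1*(-189))/(114 - 189 - 1*(-193)) = -3078 + (193 + 189)/(114 - 189 + 193) = -3078 + 382/118 = -3078 + (1/118)*382 = -3078 + 191/59 = -181411/59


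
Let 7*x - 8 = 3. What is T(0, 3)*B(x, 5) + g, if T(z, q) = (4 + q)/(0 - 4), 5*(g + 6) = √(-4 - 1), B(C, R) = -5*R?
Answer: 151/4 + I*√5/5 ≈ 37.75 + 0.44721*I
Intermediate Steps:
x = 11/7 (x = 8/7 + (⅐)*3 = 8/7 + 3/7 = 11/7 ≈ 1.5714)
g = -6 + I*√5/5 (g = -6 + √(-4 - 1)/5 = -6 + √(-5)/5 = -6 + (I*√5)/5 = -6 + I*√5/5 ≈ -6.0 + 0.44721*I)
T(z, q) = -1 - q/4 (T(z, q) = (4 + q)/(-4) = (4 + q)*(-¼) = -1 - q/4)
T(0, 3)*B(x, 5) + g = (-1 - ¼*3)*(-5*5) + (-6 + I*√5/5) = (-1 - ¾)*(-25) + (-6 + I*√5/5) = -7/4*(-25) + (-6 + I*√5/5) = 175/4 + (-6 + I*√5/5) = 151/4 + I*√5/5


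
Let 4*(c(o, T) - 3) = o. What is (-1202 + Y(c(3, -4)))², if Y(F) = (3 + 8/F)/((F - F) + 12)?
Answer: 46778336089/32400 ≈ 1.4438e+6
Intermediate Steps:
c(o, T) = 3 + o/4
Y(F) = ¼ + 2/(3*F) (Y(F) = (3 + 8/F)/(0 + 12) = (3 + 8/F)/12 = (3 + 8/F)*(1/12) = ¼ + 2/(3*F))
(-1202 + Y(c(3, -4)))² = (-1202 + (8 + 3*(3 + (¼)*3))/(12*(3 + (¼)*3)))² = (-1202 + (8 + 3*(3 + ¾))/(12*(3 + ¾)))² = (-1202 + (8 + 3*(15/4))/(12*(15/4)))² = (-1202 + (1/12)*(4/15)*(8 + 45/4))² = (-1202 + (1/12)*(4/15)*(77/4))² = (-1202 + 77/180)² = (-216283/180)² = 46778336089/32400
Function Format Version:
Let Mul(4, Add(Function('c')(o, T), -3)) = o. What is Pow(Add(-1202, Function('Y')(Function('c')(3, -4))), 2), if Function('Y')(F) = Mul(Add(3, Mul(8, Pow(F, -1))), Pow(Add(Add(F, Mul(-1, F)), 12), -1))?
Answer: Rational(46778336089, 32400) ≈ 1.4438e+6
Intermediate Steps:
Function('c')(o, T) = Add(3, Mul(Rational(1, 4), o))
Function('Y')(F) = Add(Rational(1, 4), Mul(Rational(2, 3), Pow(F, -1))) (Function('Y')(F) = Mul(Add(3, Mul(8, Pow(F, -1))), Pow(Add(0, 12), -1)) = Mul(Add(3, Mul(8, Pow(F, -1))), Pow(12, -1)) = Mul(Add(3, Mul(8, Pow(F, -1))), Rational(1, 12)) = Add(Rational(1, 4), Mul(Rational(2, 3), Pow(F, -1))))
Pow(Add(-1202, Function('Y')(Function('c')(3, -4))), 2) = Pow(Add(-1202, Mul(Rational(1, 12), Pow(Add(3, Mul(Rational(1, 4), 3)), -1), Add(8, Mul(3, Add(3, Mul(Rational(1, 4), 3)))))), 2) = Pow(Add(-1202, Mul(Rational(1, 12), Pow(Add(3, Rational(3, 4)), -1), Add(8, Mul(3, Add(3, Rational(3, 4)))))), 2) = Pow(Add(-1202, Mul(Rational(1, 12), Pow(Rational(15, 4), -1), Add(8, Mul(3, Rational(15, 4))))), 2) = Pow(Add(-1202, Mul(Rational(1, 12), Rational(4, 15), Add(8, Rational(45, 4)))), 2) = Pow(Add(-1202, Mul(Rational(1, 12), Rational(4, 15), Rational(77, 4))), 2) = Pow(Add(-1202, Rational(77, 180)), 2) = Pow(Rational(-216283, 180), 2) = Rational(46778336089, 32400)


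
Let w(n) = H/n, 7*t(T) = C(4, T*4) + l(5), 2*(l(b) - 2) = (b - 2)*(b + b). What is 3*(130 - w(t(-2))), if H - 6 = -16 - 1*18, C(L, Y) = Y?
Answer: 1366/3 ≈ 455.33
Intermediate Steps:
l(b) = 2 + b*(-2 + b) (l(b) = 2 + ((b - 2)*(b + b))/2 = 2 + ((-2 + b)*(2*b))/2 = 2 + (2*b*(-2 + b))/2 = 2 + b*(-2 + b))
t(T) = 17/7 + 4*T/7 (t(T) = (T*4 + (2 + 5² - 2*5))/7 = (4*T + (2 + 25 - 10))/7 = (4*T + 17)/7 = (17 + 4*T)/7 = 17/7 + 4*T/7)
H = -28 (H = 6 + (-16 - 1*18) = 6 + (-16 - 18) = 6 - 34 = -28)
w(n) = -28/n
3*(130 - w(t(-2))) = 3*(130 - (-28)/(17/7 + (4/7)*(-2))) = 3*(130 - (-28)/(17/7 - 8/7)) = 3*(130 - (-28)/9/7) = 3*(130 - (-28)*7/9) = 3*(130 - 1*(-196/9)) = 3*(130 + 196/9) = 3*(1366/9) = 1366/3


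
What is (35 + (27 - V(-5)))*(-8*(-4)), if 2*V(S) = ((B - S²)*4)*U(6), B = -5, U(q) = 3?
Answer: 7744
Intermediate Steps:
V(S) = -30 - 6*S² (V(S) = (((-5 - S²)*4)*3)/2 = ((-20 - 4*S²)*3)/2 = (-60 - 12*S²)/2 = -30 - 6*S²)
(35 + (27 - V(-5)))*(-8*(-4)) = (35 + (27 - (-30 - 6*(-5)²)))*(-8*(-4)) = (35 + (27 - (-30 - 6*25)))*32 = (35 + (27 - (-30 - 150)))*32 = (35 + (27 - 1*(-180)))*32 = (35 + (27 + 180))*32 = (35 + 207)*32 = 242*32 = 7744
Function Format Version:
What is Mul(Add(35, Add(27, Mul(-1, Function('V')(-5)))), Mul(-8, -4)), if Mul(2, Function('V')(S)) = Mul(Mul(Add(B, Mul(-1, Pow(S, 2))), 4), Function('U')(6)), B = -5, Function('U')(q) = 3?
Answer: 7744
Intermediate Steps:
Function('V')(S) = Add(-30, Mul(-6, Pow(S, 2))) (Function('V')(S) = Mul(Rational(1, 2), Mul(Mul(Add(-5, Mul(-1, Pow(S, 2))), 4), 3)) = Mul(Rational(1, 2), Mul(Add(-20, Mul(-4, Pow(S, 2))), 3)) = Mul(Rational(1, 2), Add(-60, Mul(-12, Pow(S, 2)))) = Add(-30, Mul(-6, Pow(S, 2))))
Mul(Add(35, Add(27, Mul(-1, Function('V')(-5)))), Mul(-8, -4)) = Mul(Add(35, Add(27, Mul(-1, Add(-30, Mul(-6, Pow(-5, 2)))))), Mul(-8, -4)) = Mul(Add(35, Add(27, Mul(-1, Add(-30, Mul(-6, 25))))), 32) = Mul(Add(35, Add(27, Mul(-1, Add(-30, -150)))), 32) = Mul(Add(35, Add(27, Mul(-1, -180))), 32) = Mul(Add(35, Add(27, 180)), 32) = Mul(Add(35, 207), 32) = Mul(242, 32) = 7744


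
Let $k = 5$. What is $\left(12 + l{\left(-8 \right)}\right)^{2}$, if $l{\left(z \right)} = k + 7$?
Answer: $576$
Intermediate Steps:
$l{\left(z \right)} = 12$ ($l{\left(z \right)} = 5 + 7 = 12$)
$\left(12 + l{\left(-8 \right)}\right)^{2} = \left(12 + 12\right)^{2} = 24^{2} = 576$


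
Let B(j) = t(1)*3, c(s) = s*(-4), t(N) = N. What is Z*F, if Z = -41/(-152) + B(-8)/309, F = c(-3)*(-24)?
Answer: -157500/1957 ≈ -80.480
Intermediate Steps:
c(s) = -4*s
B(j) = 3 (B(j) = 1*3 = 3)
F = -288 (F = -4*(-3)*(-24) = 12*(-24) = -288)
Z = 4375/15656 (Z = -41/(-152) + 3/309 = -41*(-1/152) + 3*(1/309) = 41/152 + 1/103 = 4375/15656 ≈ 0.27945)
Z*F = (4375/15656)*(-288) = -157500/1957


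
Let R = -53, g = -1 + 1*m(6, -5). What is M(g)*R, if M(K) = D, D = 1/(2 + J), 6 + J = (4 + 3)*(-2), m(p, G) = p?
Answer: 53/18 ≈ 2.9444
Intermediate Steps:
g = 5 (g = -1 + 1*6 = -1 + 6 = 5)
J = -20 (J = -6 + (4 + 3)*(-2) = -6 + 7*(-2) = -6 - 14 = -20)
D = -1/18 (D = 1/(2 - 20) = 1/(-18) = -1/18 ≈ -0.055556)
M(K) = -1/18
M(g)*R = -1/18*(-53) = 53/18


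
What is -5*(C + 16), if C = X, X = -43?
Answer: 135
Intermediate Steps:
C = -43
-5*(C + 16) = -5*(-43 + 16) = -5*(-27) = 135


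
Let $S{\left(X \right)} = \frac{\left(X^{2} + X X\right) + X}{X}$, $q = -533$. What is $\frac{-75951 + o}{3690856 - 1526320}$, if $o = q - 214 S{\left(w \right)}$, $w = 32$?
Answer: $- \frac{45197}{1082268} \approx -0.041761$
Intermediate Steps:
$S{\left(X \right)} = \frac{X + 2 X^{2}}{X}$ ($S{\left(X \right)} = \frac{\left(X^{2} + X^{2}\right) + X}{X} = \frac{2 X^{2} + X}{X} = \frac{X + 2 X^{2}}{X}$)
$o = -14443$ ($o = -533 - 214 \left(1 + 2 \cdot 32\right) = -533 - 214 \left(1 + 64\right) = -533 - 13910 = -14443$)
$\frac{-75951 + o}{3690856 - 1526320} = \frac{-75951 - 14443}{3690856 - 1526320} = - \frac{90394}{2164536} = \left(-90394\right) \frac{1}{2164536} = - \frac{45197}{1082268}$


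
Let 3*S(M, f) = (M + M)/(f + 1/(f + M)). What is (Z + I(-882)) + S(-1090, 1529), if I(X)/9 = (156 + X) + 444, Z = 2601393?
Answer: 1308325740265/503424 ≈ 2.5989e+6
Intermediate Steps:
S(M, f) = 2*M/(3*(f + 1/(M + f))) (S(M, f) = ((M + M)/(f + 1/(f + M)))/3 = ((2*M)/(f + 1/(M + f)))/3 = (2*M/(f + 1/(M + f)))/3 = 2*M/(3*(f + 1/(M + f))))
I(X) = 5400 + 9*X (I(X) = 9*((156 + X) + 444) = 9*(600 + X) = 5400 + 9*X)
(Z + I(-882)) + S(-1090, 1529) = (2601393 + (5400 + 9*(-882))) + (⅔)*(-1090)*(-1090 + 1529)/(1 + 1529² - 1090*1529) = (2601393 + (5400 - 7938)) + (⅔)*(-1090)*439/(1 + 2337841 - 1666610) = (2601393 - 2538) + (⅔)*(-1090)*439/671232 = 2598855 + (⅔)*(-1090)*(1/671232)*439 = 2598855 - 239255/503424 = 1308325740265/503424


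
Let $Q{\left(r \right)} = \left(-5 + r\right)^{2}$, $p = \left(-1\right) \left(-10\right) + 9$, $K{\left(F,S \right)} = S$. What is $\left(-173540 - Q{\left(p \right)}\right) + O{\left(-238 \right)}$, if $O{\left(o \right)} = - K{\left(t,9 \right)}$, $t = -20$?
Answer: $-173745$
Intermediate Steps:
$O{\left(o \right)} = -9$ ($O{\left(o \right)} = \left(-1\right) 9 = -9$)
$p = 19$ ($p = 10 + 9 = 19$)
$\left(-173540 - Q{\left(p \right)}\right) + O{\left(-238 \right)} = \left(-173540 - \left(-5 + 19\right)^{2}\right) - 9 = \left(-173540 - 14^{2}\right) - 9 = \left(-173540 - 196\right) - 9 = -173736 - 9 = -173745$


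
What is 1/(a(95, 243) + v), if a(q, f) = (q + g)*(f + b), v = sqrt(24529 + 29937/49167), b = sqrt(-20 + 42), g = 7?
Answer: 5463/(2*(67702959 + 2*sqrt(45754418685) + 278613*sqrt(22))) ≈ 3.9337e-5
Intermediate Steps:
b = sqrt(22) ≈ 4.6904
v = 4*sqrt(45754418685)/5463 (v = sqrt(24529 + 29937*(1/49167)) = sqrt(24529 + 9979/16389) = sqrt(402015760/16389) = 4*sqrt(45754418685)/5463 ≈ 156.62)
a(q, f) = (7 + q)*(f + sqrt(22)) (a(q, f) = (q + 7)*(f + sqrt(22)) = (7 + q)*(f + sqrt(22)))
1/(a(95, 243) + v) = 1/((7*243 + 7*sqrt(22) + 243*95 + 95*sqrt(22)) + 4*sqrt(45754418685)/5463) = 1/((1701 + 7*sqrt(22) + 23085 + 95*sqrt(22)) + 4*sqrt(45754418685)/5463) = 1/((24786 + 102*sqrt(22)) + 4*sqrt(45754418685)/5463) = 1/(24786 + 102*sqrt(22) + 4*sqrt(45754418685)/5463)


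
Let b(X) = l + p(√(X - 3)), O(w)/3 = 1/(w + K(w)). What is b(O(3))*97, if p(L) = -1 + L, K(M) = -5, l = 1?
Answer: 291*I*√2/2 ≈ 205.77*I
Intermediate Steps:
O(w) = 3/(-5 + w) (O(w) = 3/(w - 5) = 3/(-5 + w))
b(X) = √(-3 + X) (b(X) = 1 + (-1 + √(X - 3)) = 1 + (-1 + √(-3 + X)) = √(-3 + X))
b(O(3))*97 = √(-3 + 3/(-5 + 3))*97 = √(-3 + 3/(-2))*97 = √(-3 + 3*(-½))*97 = √(-3 - 3/2)*97 = √(-9/2)*97 = (3*I*√2/2)*97 = 291*I*√2/2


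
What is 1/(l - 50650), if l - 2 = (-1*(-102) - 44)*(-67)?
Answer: -1/54534 ≈ -1.8337e-5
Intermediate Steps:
l = -3884 (l = 2 + (-1*(-102) - 44)*(-67) = 2 + (102 - 44)*(-67) = 2 + 58*(-67) = 2 - 3886 = -3884)
1/(l - 50650) = 1/(-3884 - 50650) = 1/(-54534) = -1/54534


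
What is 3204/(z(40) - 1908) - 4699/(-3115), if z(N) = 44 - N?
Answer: -36913/211820 ≈ -0.17427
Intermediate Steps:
3204/(z(40) - 1908) - 4699/(-3115) = 3204/((44 - 1*40) - 1908) - 4699/(-3115) = 3204/((44 - 40) - 1908) - 4699*(-1/3115) = 3204/(4 - 1908) + 4699/3115 = 3204/(-1904) + 4699/3115 = 3204*(-1/1904) + 4699/3115 = -801/476 + 4699/3115 = -36913/211820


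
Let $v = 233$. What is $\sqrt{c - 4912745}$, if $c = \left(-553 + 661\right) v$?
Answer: $i \sqrt{4887581} \approx 2210.8 i$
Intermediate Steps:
$c = 25164$ ($c = \left(-553 + 661\right) 233 = 108 \cdot 233 = 25164$)
$\sqrt{c - 4912745} = \sqrt{25164 - 4912745} = \sqrt{-4887581} = i \sqrt{4887581}$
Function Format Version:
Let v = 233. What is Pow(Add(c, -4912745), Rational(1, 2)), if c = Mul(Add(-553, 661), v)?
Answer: Mul(I, Pow(4887581, Rational(1, 2))) ≈ Mul(2210.8, I)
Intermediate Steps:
c = 25164 (c = Mul(Add(-553, 661), 233) = Mul(108, 233) = 25164)
Pow(Add(c, -4912745), Rational(1, 2)) = Pow(Add(25164, -4912745), Rational(1, 2)) = Pow(-4887581, Rational(1, 2)) = Mul(I, Pow(4887581, Rational(1, 2)))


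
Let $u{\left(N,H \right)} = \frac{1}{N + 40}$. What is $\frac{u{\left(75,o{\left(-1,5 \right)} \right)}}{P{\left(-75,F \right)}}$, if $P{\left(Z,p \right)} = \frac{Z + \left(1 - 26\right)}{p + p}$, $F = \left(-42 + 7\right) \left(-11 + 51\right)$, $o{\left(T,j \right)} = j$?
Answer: $\frac{28}{115} \approx 0.24348$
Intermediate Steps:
$F = -1400$ ($F = \left(-35\right) 40 = -1400$)
$u{\left(N,H \right)} = \frac{1}{40 + N}$
$P{\left(Z,p \right)} = \frac{-25 + Z}{2 p}$ ($P{\left(Z,p \right)} = \frac{Z + \left(1 - 26\right)}{2 p} = \left(Z - 25\right) \frac{1}{2 p} = \left(-25 + Z\right) \frac{1}{2 p} = \frac{-25 + Z}{2 p}$)
$\frac{u{\left(75,o{\left(-1,5 \right)} \right)}}{P{\left(-75,F \right)}} = \frac{1}{\left(40 + 75\right) \frac{-25 - 75}{2 \left(-1400\right)}} = \frac{1}{115 \cdot \frac{1}{2} \left(- \frac{1}{1400}\right) \left(-100\right)} = \frac{\frac{1}{\frac{1}{28}}}{115} = \frac{1}{115} \cdot 28 = \frac{28}{115}$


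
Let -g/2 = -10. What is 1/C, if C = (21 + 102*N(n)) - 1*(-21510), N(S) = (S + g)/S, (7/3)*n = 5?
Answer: 1/22585 ≈ 4.4277e-5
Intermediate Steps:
n = 15/7 (n = (3/7)*5 = 15/7 ≈ 2.1429)
g = 20 (g = -2*(-10) = 20)
N(S) = (20 + S)/S (N(S) = (S + 20)/S = (20 + S)/S)
C = 22585 (C = (21 + 102*((20 + 15/7)/(15/7))) - 1*(-21510) = (21 + 102*((7/15)*(155/7))) + 21510 = (21 + 102*(31/3)) + 21510 = (21 + 1054) + 21510 = 1075 + 21510 = 22585)
1/C = 1/22585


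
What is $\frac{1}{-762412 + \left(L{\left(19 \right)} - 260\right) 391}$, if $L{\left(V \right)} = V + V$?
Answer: $- \frac{1}{849214} \approx -1.1776 \cdot 10^{-6}$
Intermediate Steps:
$L{\left(V \right)} = 2 V$
$\frac{1}{-762412 + \left(L{\left(19 \right)} - 260\right) 391} = \frac{1}{-762412 + \left(2 \cdot 19 - 260\right) 391} = \frac{1}{-762412 + \left(38 - 260\right) 391} = \frac{1}{-762412 - 86802} = \frac{1}{-849214} = - \frac{1}{849214}$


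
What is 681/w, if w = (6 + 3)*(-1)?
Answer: -227/3 ≈ -75.667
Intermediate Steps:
w = -9 (w = 9*(-1) = -9)
681/w = 681/(-9) = -1/9*681 = -227/3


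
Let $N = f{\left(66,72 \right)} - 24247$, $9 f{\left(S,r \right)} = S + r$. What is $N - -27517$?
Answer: $\frac{9856}{3} \approx 3285.3$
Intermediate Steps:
$f{\left(S,r \right)} = \frac{S}{9} + \frac{r}{9}$ ($f{\left(S,r \right)} = \frac{S + r}{9} = \frac{S}{9} + \frac{r}{9}$)
$N = - \frac{72695}{3}$ ($N = \left(\frac{1}{9} \cdot 66 + \frac{1}{9} \cdot 72\right) - 24247 = \left(\frac{22}{3} + 8\right) - 24247 = \frac{46}{3} - 24247 = - \frac{72695}{3} \approx -24232.0$)
$N - -27517 = - \frac{72695}{3} - -27517 = - \frac{72695}{3} + 27517 = \frac{9856}{3}$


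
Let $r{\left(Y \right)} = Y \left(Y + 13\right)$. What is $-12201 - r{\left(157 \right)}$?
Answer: $-38891$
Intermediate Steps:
$r{\left(Y \right)} = Y \left(13 + Y\right)$
$-12201 - r{\left(157 \right)} = -12201 - 157 \left(13 + 157\right) = -12201 - 157 \cdot 170 = -12201 - 26690 = -38891$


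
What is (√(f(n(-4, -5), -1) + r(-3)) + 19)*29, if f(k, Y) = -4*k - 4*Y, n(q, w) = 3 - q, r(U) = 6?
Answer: 551 + 87*I*√2 ≈ 551.0 + 123.04*I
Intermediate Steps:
f(k, Y) = -4*Y - 4*k
(√(f(n(-4, -5), -1) + r(-3)) + 19)*29 = (√((-4*(-1) - 4*(3 - 1*(-4))) + 6) + 19)*29 = (√((4 - 4*(3 + 4)) + 6) + 19)*29 = (√((4 - 4*7) + 6) + 19)*29 = (√((4 - 28) + 6) + 19)*29 = (√(-24 + 6) + 19)*29 = (√(-18) + 19)*29 = (3*I*√2 + 19)*29 = (19 + 3*I*√2)*29 = 551 + 87*I*√2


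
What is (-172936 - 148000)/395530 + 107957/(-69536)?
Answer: -32508418953/13751787040 ≈ -2.3639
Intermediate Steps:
(-172936 - 148000)/395530 + 107957/(-69536) = -320936*1/395530 + 107957*(-1/69536) = -160468/197765 - 107957/69536 = -32508418953/13751787040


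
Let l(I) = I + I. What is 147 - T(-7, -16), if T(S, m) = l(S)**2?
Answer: -49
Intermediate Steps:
l(I) = 2*I
T(S, m) = 4*S**2 (T(S, m) = (2*S)**2 = 4*S**2)
147 - T(-7, -16) = 147 - 4*(-7)**2 = 147 - 4*49 = 147 - 1*196 = 147 - 196 = -49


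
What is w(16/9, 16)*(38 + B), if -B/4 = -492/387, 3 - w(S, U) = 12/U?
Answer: 8337/86 ≈ 96.942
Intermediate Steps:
w(S, U) = 3 - 12/U
B = 656/129 (B = -(-1968)/387 = -4*(-164/129) = 656/129 ≈ 5.0853)
w(16/9, 16)*(38 + B) = (3 - 12/16)*(38 + 656/129) = (3 - 12*1/16)*(5558/129) = (3 - ¾)*(5558/129) = (9/4)*(5558/129) = 8337/86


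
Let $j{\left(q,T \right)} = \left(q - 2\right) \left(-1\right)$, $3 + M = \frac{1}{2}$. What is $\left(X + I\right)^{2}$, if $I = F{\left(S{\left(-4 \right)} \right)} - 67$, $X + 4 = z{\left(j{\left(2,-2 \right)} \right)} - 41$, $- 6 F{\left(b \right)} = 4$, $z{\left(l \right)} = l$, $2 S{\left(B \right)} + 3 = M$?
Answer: $\frac{114244}{9} \approx 12694.0$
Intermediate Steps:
$M = - \frac{5}{2}$ ($M = -3 + \frac{1}{2} = - \frac{5}{2} \approx -2.5$)
$S{\left(B \right)} = - \frac{11}{4}$ ($S{\left(B \right)} = - \frac{3}{2} + \frac{1}{2} \left(- \frac{5}{2}\right) = - \frac{3}{2} - \frac{5}{4} = - \frac{11}{4}$)
$j{\left(q,T \right)} = 2 - q$ ($j{\left(q,T \right)} = \left(-2 + q\right) \left(-1\right) = 2 - q$)
$F{\left(b \right)} = - \frac{2}{3}$ ($F{\left(b \right)} = \left(- \frac{1}{6}\right) 4 = - \frac{2}{3}$)
$X = -45$ ($X = -4 + \left(\left(2 - 2\right) - 41\right) = -4 + \left(0 - 41\right) = -4 - 41 = -45$)
$I = - \frac{203}{3}$ ($I = - \frac{2}{3} - 67 = - \frac{203}{3} \approx -67.667$)
$\left(X + I\right)^{2} = \left(-45 - \frac{203}{3}\right)^{2} = \left(- \frac{338}{3}\right)^{2} = \frac{114244}{9}$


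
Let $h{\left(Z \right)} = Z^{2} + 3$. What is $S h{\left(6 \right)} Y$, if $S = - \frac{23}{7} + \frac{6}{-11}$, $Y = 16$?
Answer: $- \frac{184080}{77} \approx -2390.6$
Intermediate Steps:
$h{\left(Z \right)} = 3 + Z^{2}$
$S = - \frac{295}{77}$ ($S = \left(-23\right) \frac{1}{7} + 6 \left(- \frac{1}{11}\right) = - \frac{23}{7} - \frac{6}{11} = - \frac{295}{77} \approx -3.8312$)
$S h{\left(6 \right)} Y = - \frac{295 \left(3 + 6^{2}\right)}{77} \cdot 16 = - \frac{295 \left(3 + 36\right)}{77} \cdot 16 = \left(- \frac{295}{77}\right) 39 \cdot 16 = \left(- \frac{11505}{77}\right) 16 = - \frac{184080}{77}$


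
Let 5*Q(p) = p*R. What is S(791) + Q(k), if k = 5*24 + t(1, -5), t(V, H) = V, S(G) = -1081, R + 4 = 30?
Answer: -2259/5 ≈ -451.80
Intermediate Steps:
R = 26 (R = -4 + 30 = 26)
k = 121 (k = 5*24 + 1 = 120 + 1 = 121)
Q(p) = 26*p/5 (Q(p) = (p*26)/5 = (26*p)/5 = 26*p/5)
S(791) + Q(k) = -1081 + (26/5)*121 = -1081 + 3146/5 = -2259/5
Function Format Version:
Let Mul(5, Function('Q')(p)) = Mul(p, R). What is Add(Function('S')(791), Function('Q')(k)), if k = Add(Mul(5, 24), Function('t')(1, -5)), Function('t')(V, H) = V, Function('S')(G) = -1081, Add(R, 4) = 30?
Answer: Rational(-2259, 5) ≈ -451.80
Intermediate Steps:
R = 26 (R = Add(-4, 30) = 26)
k = 121 (k = Add(Mul(5, 24), 1) = Add(120, 1) = 121)
Function('Q')(p) = Mul(Rational(26, 5), p) (Function('Q')(p) = Mul(Rational(1, 5), Mul(p, 26)) = Mul(Rational(1, 5), Mul(26, p)) = Mul(Rational(26, 5), p))
Add(Function('S')(791), Function('Q')(k)) = Add(-1081, Mul(Rational(26, 5), 121)) = Add(-1081, Rational(3146, 5)) = Rational(-2259, 5)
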